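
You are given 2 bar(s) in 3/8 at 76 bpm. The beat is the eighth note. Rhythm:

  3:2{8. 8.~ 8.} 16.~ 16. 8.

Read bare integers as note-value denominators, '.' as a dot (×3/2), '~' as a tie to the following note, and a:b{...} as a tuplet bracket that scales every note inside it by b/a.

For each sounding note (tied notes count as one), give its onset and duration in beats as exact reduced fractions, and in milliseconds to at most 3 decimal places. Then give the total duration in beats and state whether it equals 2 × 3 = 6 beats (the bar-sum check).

1) 0.0ms=0b +789.474ms=1b
2) 789.474ms=1b +1578.947ms=2b
3) 2368.421ms=3b +1184.211ms=3/2b
4) 3552.632ms=9/2b +1184.211ms=3/2b
Σ=6b of 6 (76bpm 3/8) — PASS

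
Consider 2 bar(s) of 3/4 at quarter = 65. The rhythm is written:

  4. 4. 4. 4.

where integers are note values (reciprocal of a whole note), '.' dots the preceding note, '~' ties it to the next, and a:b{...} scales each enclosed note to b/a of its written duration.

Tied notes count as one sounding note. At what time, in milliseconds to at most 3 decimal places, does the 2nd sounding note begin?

note 2 onset = 3/2b = 1384.615ms

1. 0.0ms @ 0 + 1384.615ms (3/2)
2. 1384.615ms @ 3/2 + 1384.615ms (3/2)
3. 2769.231ms @ 3 + 1384.615ms (3/2)
4. 4153.846ms @ 9/2 + 1384.615ms (3/2)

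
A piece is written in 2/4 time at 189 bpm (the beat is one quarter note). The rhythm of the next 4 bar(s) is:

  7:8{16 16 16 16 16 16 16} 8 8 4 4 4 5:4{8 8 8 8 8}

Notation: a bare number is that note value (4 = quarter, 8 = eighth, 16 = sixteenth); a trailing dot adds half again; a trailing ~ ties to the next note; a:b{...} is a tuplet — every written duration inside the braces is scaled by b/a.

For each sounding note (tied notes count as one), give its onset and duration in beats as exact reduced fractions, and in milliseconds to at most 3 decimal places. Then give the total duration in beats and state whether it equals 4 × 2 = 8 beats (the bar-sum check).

1) 0.0ms=0b +90.703ms=2/7b
2) 90.703ms=2/7b +90.703ms=2/7b
3) 181.406ms=4/7b +90.703ms=2/7b
4) 272.109ms=6/7b +90.703ms=2/7b
5) 362.812ms=8/7b +90.703ms=2/7b
6) 453.515ms=10/7b +90.703ms=2/7b
7) 544.218ms=12/7b +90.703ms=2/7b
8) 634.921ms=2b +158.73ms=1/2b
9) 793.651ms=5/2b +158.73ms=1/2b
10) 952.381ms=3b +317.46ms=1b
11) 1269.841ms=4b +317.46ms=1b
12) 1587.302ms=5b +317.46ms=1b
13) 1904.762ms=6b +126.984ms=2/5b
14) 2031.746ms=32/5b +126.984ms=2/5b
15) 2158.73ms=34/5b +126.984ms=2/5b
16) 2285.714ms=36/5b +126.984ms=2/5b
17) 2412.698ms=38/5b +126.984ms=2/5b
Σ=8b of 8 (189bpm 2/4) — PASS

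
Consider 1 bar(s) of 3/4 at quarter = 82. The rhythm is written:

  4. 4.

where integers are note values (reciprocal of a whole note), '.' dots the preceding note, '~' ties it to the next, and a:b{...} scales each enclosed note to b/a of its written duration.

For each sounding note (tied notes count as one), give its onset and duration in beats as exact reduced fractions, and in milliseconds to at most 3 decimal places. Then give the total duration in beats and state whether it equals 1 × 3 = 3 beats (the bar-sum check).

1) 0.0ms=0b +1097.561ms=3/2b
2) 1097.561ms=3/2b +1097.561ms=3/2b
Σ=3b of 3 (82bpm 3/4) — PASS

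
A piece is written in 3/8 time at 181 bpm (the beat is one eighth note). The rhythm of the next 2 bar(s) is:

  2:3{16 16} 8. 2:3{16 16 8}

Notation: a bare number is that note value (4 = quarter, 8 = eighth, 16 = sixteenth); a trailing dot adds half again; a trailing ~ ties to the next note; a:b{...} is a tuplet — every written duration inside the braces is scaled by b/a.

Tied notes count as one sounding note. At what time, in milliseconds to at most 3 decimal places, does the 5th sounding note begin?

note 5 onset = 15/4b = 1243.094ms

1. 0.0ms @ 0 + 248.619ms (3/4)
2. 248.619ms @ 3/4 + 248.619ms (3/4)
3. 497.238ms @ 3/2 + 497.238ms (3/2)
4. 994.475ms @ 3 + 248.619ms (3/4)
5. 1243.094ms @ 15/4 + 248.619ms (3/4)
6. 1491.713ms @ 9/2 + 497.238ms (3/2)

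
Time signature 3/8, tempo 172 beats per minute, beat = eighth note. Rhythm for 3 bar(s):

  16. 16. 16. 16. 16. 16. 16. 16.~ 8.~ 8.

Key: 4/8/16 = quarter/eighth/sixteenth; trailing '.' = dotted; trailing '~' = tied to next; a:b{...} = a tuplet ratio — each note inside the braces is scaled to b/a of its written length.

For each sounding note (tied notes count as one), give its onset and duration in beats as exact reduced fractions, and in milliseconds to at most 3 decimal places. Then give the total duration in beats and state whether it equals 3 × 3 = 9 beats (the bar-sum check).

1) 0.0ms=0b +261.628ms=3/4b
2) 261.628ms=3/4b +261.628ms=3/4b
3) 523.256ms=3/2b +261.628ms=3/4b
4) 784.884ms=9/4b +261.628ms=3/4b
5) 1046.512ms=3b +261.628ms=3/4b
6) 1308.14ms=15/4b +261.628ms=3/4b
7) 1569.767ms=9/2b +261.628ms=3/4b
8) 1831.395ms=21/4b +1308.14ms=15/4b
Σ=9b of 9 (172bpm 3/8) — PASS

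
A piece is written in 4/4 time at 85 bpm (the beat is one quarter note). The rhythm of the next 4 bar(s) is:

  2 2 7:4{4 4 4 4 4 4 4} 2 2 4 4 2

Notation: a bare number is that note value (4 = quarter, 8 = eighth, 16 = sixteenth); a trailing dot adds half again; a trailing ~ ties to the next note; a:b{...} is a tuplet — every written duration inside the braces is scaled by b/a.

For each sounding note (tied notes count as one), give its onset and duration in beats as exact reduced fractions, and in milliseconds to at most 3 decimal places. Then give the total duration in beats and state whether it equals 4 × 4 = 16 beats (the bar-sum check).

1) 0.0ms=0b +1411.765ms=2b
2) 1411.765ms=2b +1411.765ms=2b
3) 2823.529ms=4b +403.361ms=4/7b
4) 3226.891ms=32/7b +403.361ms=4/7b
5) 3630.252ms=36/7b +403.361ms=4/7b
6) 4033.613ms=40/7b +403.361ms=4/7b
7) 4436.975ms=44/7b +403.361ms=4/7b
8) 4840.336ms=48/7b +403.361ms=4/7b
9) 5243.697ms=52/7b +403.361ms=4/7b
10) 5647.059ms=8b +1411.765ms=2b
11) 7058.824ms=10b +1411.765ms=2b
12) 8470.588ms=12b +705.882ms=1b
13) 9176.471ms=13b +705.882ms=1b
14) 9882.353ms=14b +1411.765ms=2b
Σ=16b of 16 (85bpm 4/4) — PASS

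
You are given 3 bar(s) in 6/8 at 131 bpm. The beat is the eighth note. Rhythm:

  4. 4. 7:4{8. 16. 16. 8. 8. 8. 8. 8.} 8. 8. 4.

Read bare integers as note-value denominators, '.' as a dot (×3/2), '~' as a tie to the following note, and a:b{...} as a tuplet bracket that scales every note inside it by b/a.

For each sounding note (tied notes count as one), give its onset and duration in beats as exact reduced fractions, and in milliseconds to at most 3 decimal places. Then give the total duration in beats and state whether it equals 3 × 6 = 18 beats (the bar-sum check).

1) 0.0ms=0b +1374.046ms=3b
2) 1374.046ms=3b +1374.046ms=3b
3) 2748.092ms=6b +392.585ms=6/7b
4) 3140.676ms=48/7b +196.292ms=3/7b
5) 3336.968ms=51/7b +196.292ms=3/7b
6) 3533.261ms=54/7b +392.585ms=6/7b
7) 3925.845ms=60/7b +392.585ms=6/7b
8) 4318.43ms=66/7b +392.585ms=6/7b
9) 4711.014ms=72/7b +392.585ms=6/7b
10) 5103.599ms=78/7b +392.585ms=6/7b
11) 5496.183ms=12b +687.023ms=3/2b
12) 6183.206ms=27/2b +687.023ms=3/2b
13) 6870.229ms=15b +1374.046ms=3b
Σ=18b of 18 (131bpm 6/8) — PASS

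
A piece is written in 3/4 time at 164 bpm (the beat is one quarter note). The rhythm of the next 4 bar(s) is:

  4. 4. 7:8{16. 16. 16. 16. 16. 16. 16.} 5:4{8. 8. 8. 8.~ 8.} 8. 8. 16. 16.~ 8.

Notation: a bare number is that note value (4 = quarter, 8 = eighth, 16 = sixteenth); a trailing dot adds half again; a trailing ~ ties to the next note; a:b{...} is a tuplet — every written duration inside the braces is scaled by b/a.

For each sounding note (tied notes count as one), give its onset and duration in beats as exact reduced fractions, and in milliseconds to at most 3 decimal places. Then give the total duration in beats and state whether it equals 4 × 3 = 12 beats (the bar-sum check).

1) 0.0ms=0b +548.78ms=3/2b
2) 548.78ms=3/2b +548.78ms=3/2b
3) 1097.561ms=3b +156.794ms=3/7b
4) 1254.355ms=24/7b +156.794ms=3/7b
5) 1411.15ms=27/7b +156.794ms=3/7b
6) 1567.944ms=30/7b +156.794ms=3/7b
7) 1724.739ms=33/7b +156.794ms=3/7b
8) 1881.533ms=36/7b +156.794ms=3/7b
9) 2038.328ms=39/7b +156.794ms=3/7b
10) 2195.122ms=6b +219.512ms=3/5b
11) 2414.634ms=33/5b +219.512ms=3/5b
12) 2634.146ms=36/5b +219.512ms=3/5b
13) 2853.659ms=39/5b +439.024ms=6/5b
14) 3292.683ms=9b +274.39ms=3/4b
15) 3567.073ms=39/4b +274.39ms=3/4b
16) 3841.463ms=21/2b +137.195ms=3/8b
17) 3978.659ms=87/8b +411.585ms=9/8b
Σ=12b of 12 (164bpm 3/4) — PASS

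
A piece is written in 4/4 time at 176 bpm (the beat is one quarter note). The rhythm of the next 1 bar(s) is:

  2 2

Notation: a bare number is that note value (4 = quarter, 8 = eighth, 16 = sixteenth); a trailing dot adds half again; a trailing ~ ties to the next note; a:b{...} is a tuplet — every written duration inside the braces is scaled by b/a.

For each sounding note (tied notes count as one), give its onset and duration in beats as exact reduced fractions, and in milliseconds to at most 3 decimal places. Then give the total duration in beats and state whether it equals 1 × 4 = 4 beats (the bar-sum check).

1) 0.0ms=0b +681.818ms=2b
2) 681.818ms=2b +681.818ms=2b
Σ=4b of 4 (176bpm 4/4) — PASS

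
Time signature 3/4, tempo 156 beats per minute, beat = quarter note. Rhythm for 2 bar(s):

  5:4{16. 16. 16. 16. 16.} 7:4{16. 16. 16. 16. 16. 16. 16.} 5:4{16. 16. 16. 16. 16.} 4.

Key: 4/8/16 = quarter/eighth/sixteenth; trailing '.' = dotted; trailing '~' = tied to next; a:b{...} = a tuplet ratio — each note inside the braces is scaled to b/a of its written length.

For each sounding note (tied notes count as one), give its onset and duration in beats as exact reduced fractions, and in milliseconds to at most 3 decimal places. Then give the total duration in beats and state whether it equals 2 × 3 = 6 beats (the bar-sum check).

1) 0.0ms=0b +115.385ms=3/10b
2) 115.385ms=3/10b +115.385ms=3/10b
3) 230.769ms=3/5b +115.385ms=3/10b
4) 346.154ms=9/10b +115.385ms=3/10b
5) 461.538ms=6/5b +115.385ms=3/10b
6) 576.923ms=3/2b +82.418ms=3/14b
7) 659.341ms=12/7b +82.418ms=3/14b
8) 741.758ms=27/14b +82.418ms=3/14b
9) 824.176ms=15/7b +82.418ms=3/14b
10) 906.593ms=33/14b +82.418ms=3/14b
11) 989.011ms=18/7b +82.418ms=3/14b
12) 1071.429ms=39/14b +82.418ms=3/14b
13) 1153.846ms=3b +115.385ms=3/10b
14) 1269.231ms=33/10b +115.385ms=3/10b
15) 1384.615ms=18/5b +115.385ms=3/10b
16) 1500.0ms=39/10b +115.385ms=3/10b
17) 1615.385ms=21/5b +115.385ms=3/10b
18) 1730.769ms=9/2b +576.923ms=3/2b
Σ=6b of 6 (156bpm 3/4) — PASS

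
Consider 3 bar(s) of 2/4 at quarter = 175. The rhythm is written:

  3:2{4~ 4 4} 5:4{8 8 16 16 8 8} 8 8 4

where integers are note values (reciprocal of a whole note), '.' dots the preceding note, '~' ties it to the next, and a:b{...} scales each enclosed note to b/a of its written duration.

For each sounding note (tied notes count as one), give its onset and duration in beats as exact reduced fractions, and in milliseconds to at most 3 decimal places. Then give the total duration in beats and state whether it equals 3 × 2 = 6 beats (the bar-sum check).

1) 0.0ms=0b +457.143ms=4/3b
2) 457.143ms=4/3b +228.571ms=2/3b
3) 685.714ms=2b +137.143ms=2/5b
4) 822.857ms=12/5b +137.143ms=2/5b
5) 960.0ms=14/5b +68.571ms=1/5b
6) 1028.571ms=3b +68.571ms=1/5b
7) 1097.143ms=16/5b +137.143ms=2/5b
8) 1234.286ms=18/5b +137.143ms=2/5b
9) 1371.429ms=4b +171.429ms=1/2b
10) 1542.857ms=9/2b +171.429ms=1/2b
11) 1714.286ms=5b +342.857ms=1b
Σ=6b of 6 (175bpm 2/4) — PASS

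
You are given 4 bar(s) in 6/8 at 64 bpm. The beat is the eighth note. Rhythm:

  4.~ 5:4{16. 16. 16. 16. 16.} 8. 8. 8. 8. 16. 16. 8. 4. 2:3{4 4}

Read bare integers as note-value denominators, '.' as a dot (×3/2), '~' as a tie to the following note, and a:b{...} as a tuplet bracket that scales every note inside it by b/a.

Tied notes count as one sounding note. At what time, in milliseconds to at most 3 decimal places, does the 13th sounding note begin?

1. 0.0ms @ 0 + 3375.0ms (18/5)
2. 3375.0ms @ 18/5 + 562.5ms (3/5)
3. 3937.5ms @ 21/5 + 562.5ms (3/5)
4. 4500.0ms @ 24/5 + 562.5ms (3/5)
5. 5062.5ms @ 27/5 + 562.5ms (3/5)
6. 5625.0ms @ 6 + 1406.25ms (3/2)
7. 7031.25ms @ 15/2 + 1406.25ms (3/2)
8. 8437.5ms @ 9 + 1406.25ms (3/2)
9. 9843.75ms @ 21/2 + 1406.25ms (3/2)
10. 11250.0ms @ 12 + 703.125ms (3/4)
11. 11953.125ms @ 51/4 + 703.125ms (3/4)
12. 12656.25ms @ 27/2 + 1406.25ms (3/2)
13. 14062.5ms @ 15 + 2812.5ms (3)
14. 16875.0ms @ 18 + 2812.5ms (3)
15. 19687.5ms @ 21 + 2812.5ms (3)

note 13 onset = 15b = 14062.5ms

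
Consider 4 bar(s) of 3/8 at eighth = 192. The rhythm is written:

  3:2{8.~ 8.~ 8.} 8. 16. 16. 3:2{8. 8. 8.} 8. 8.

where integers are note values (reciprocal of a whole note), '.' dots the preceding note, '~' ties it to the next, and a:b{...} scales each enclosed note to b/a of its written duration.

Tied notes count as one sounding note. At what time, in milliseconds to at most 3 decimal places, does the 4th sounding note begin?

1. 0.0ms @ 0 + 937.5ms (3)
2. 937.5ms @ 3 + 468.75ms (3/2)
3. 1406.25ms @ 9/2 + 234.375ms (3/4)
4. 1640.625ms @ 21/4 + 234.375ms (3/4)
5. 1875.0ms @ 6 + 312.5ms (1)
6. 2187.5ms @ 7 + 312.5ms (1)
7. 2500.0ms @ 8 + 312.5ms (1)
8. 2812.5ms @ 9 + 468.75ms (3/2)
9. 3281.25ms @ 21/2 + 468.75ms (3/2)

note 4 onset = 21/4b = 1640.625ms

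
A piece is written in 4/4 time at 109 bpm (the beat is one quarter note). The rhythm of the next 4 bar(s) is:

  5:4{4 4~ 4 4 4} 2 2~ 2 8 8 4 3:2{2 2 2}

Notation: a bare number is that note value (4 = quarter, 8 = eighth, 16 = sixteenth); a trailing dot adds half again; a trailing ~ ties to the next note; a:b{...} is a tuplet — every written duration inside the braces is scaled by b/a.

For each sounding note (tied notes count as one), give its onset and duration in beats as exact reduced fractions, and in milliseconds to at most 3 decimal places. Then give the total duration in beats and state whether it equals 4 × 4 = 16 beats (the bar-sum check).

1) 0.0ms=0b +440.367ms=4/5b
2) 440.367ms=4/5b +880.734ms=8/5b
3) 1321.101ms=12/5b +440.367ms=4/5b
4) 1761.468ms=16/5b +440.367ms=4/5b
5) 2201.835ms=4b +1100.917ms=2b
6) 3302.752ms=6b +2201.835ms=4b
7) 5504.587ms=10b +275.229ms=1/2b
8) 5779.817ms=21/2b +275.229ms=1/2b
9) 6055.046ms=11b +550.459ms=1b
10) 6605.505ms=12b +733.945ms=4/3b
11) 7339.45ms=40/3b +733.945ms=4/3b
12) 8073.394ms=44/3b +733.945ms=4/3b
Σ=16b of 16 (109bpm 4/4) — PASS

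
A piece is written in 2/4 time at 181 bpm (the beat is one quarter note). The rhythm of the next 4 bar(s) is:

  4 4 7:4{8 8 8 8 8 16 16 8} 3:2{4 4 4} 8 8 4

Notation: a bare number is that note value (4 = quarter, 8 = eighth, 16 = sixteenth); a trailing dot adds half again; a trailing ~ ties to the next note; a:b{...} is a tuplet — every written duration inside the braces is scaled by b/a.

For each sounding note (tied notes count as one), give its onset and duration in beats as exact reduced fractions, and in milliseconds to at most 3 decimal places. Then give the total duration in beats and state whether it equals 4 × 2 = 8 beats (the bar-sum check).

1) 0.0ms=0b +331.492ms=1b
2) 331.492ms=1b +331.492ms=1b
3) 662.983ms=2b +94.712ms=2/7b
4) 757.695ms=16/7b +94.712ms=2/7b
5) 852.407ms=18/7b +94.712ms=2/7b
6) 947.119ms=20/7b +94.712ms=2/7b
7) 1041.831ms=22/7b +94.712ms=2/7b
8) 1136.543ms=24/7b +47.356ms=1/7b
9) 1183.899ms=25/7b +47.356ms=1/7b
10) 1231.255ms=26/7b +94.712ms=2/7b
11) 1325.967ms=4b +220.994ms=2/3b
12) 1546.961ms=14/3b +220.994ms=2/3b
13) 1767.956ms=16/3b +220.994ms=2/3b
14) 1988.95ms=6b +165.746ms=1/2b
15) 2154.696ms=13/2b +165.746ms=1/2b
16) 2320.442ms=7b +331.492ms=1b
Σ=8b of 8 (181bpm 2/4) — PASS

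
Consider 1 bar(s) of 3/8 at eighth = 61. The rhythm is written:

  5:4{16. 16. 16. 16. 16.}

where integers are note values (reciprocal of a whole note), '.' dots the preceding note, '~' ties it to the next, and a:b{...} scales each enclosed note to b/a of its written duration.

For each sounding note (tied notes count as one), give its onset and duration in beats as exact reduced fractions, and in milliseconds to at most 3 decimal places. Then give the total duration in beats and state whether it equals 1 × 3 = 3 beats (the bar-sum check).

1) 0.0ms=0b +590.164ms=3/5b
2) 590.164ms=3/5b +590.164ms=3/5b
3) 1180.328ms=6/5b +590.164ms=3/5b
4) 1770.492ms=9/5b +590.164ms=3/5b
5) 2360.656ms=12/5b +590.164ms=3/5b
Σ=3b of 3 (61bpm 3/8) — PASS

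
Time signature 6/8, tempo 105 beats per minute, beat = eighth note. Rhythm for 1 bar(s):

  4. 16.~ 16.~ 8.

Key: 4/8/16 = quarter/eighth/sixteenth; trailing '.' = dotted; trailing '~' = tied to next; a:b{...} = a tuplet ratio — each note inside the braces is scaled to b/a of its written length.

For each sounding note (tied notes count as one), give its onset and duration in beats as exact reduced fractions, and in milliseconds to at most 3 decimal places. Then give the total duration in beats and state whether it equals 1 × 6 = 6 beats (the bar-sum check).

1) 0.0ms=0b +1714.286ms=3b
2) 1714.286ms=3b +1714.286ms=3b
Σ=6b of 6 (105bpm 6/8) — PASS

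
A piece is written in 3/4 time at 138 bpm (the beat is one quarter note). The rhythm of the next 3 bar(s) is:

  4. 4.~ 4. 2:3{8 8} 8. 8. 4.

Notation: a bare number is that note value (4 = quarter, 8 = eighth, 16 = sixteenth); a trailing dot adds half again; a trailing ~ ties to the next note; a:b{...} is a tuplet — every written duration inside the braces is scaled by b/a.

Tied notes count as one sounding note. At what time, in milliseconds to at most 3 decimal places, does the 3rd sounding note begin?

note 3 onset = 9/2b = 1956.522ms

1. 0.0ms @ 0 + 652.174ms (3/2)
2. 652.174ms @ 3/2 + 1304.348ms (3)
3. 1956.522ms @ 9/2 + 326.087ms (3/4)
4. 2282.609ms @ 21/4 + 326.087ms (3/4)
5. 2608.696ms @ 6 + 326.087ms (3/4)
6. 2934.783ms @ 27/4 + 326.087ms (3/4)
7. 3260.87ms @ 15/2 + 652.174ms (3/2)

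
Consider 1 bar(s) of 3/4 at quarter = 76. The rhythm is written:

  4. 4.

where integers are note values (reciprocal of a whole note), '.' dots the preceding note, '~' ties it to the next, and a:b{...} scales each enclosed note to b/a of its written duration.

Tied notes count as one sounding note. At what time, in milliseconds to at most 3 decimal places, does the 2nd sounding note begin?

note 2 onset = 3/2b = 1184.211ms

1. 0.0ms @ 0 + 1184.211ms (3/2)
2. 1184.211ms @ 3/2 + 1184.211ms (3/2)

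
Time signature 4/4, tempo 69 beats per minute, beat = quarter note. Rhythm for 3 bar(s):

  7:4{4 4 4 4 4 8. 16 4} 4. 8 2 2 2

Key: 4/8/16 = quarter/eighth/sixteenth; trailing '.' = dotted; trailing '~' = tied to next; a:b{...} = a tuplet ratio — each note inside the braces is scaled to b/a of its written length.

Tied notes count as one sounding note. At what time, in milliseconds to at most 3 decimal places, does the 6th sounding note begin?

note 6 onset = 20/7b = 2484.472ms

1. 0.0ms @ 0 + 496.894ms (4/7)
2. 496.894ms @ 4/7 + 496.894ms (4/7)
3. 993.789ms @ 8/7 + 496.894ms (4/7)
4. 1490.683ms @ 12/7 + 496.894ms (4/7)
5. 1987.578ms @ 16/7 + 496.894ms (4/7)
6. 2484.472ms @ 20/7 + 372.671ms (3/7)
7. 2857.143ms @ 23/7 + 124.224ms (1/7)
8. 2981.366ms @ 24/7 + 496.894ms (4/7)
9. 3478.261ms @ 4 + 1304.348ms (3/2)
10. 4782.609ms @ 11/2 + 434.783ms (1/2)
11. 5217.391ms @ 6 + 1739.13ms (2)
12. 6956.522ms @ 8 + 1739.13ms (2)
13. 8695.652ms @ 10 + 1739.13ms (2)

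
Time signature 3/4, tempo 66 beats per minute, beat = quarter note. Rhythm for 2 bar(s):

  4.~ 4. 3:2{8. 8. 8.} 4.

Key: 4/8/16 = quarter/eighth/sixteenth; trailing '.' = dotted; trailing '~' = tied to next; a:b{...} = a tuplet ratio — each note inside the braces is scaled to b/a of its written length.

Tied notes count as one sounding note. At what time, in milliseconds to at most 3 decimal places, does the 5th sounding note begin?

note 5 onset = 9/2b = 4090.909ms

1. 0.0ms @ 0 + 2727.273ms (3)
2. 2727.273ms @ 3 + 454.545ms (1/2)
3. 3181.818ms @ 7/2 + 454.545ms (1/2)
4. 3636.364ms @ 4 + 454.545ms (1/2)
5. 4090.909ms @ 9/2 + 1363.636ms (3/2)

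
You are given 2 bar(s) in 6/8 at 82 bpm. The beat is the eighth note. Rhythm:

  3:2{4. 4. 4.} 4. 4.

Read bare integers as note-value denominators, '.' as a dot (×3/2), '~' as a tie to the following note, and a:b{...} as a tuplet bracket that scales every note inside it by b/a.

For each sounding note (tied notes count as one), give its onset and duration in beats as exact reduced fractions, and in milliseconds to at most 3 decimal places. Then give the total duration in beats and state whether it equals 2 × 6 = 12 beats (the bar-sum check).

1) 0.0ms=0b +1463.415ms=2b
2) 1463.415ms=2b +1463.415ms=2b
3) 2926.829ms=4b +1463.415ms=2b
4) 4390.244ms=6b +2195.122ms=3b
5) 6585.366ms=9b +2195.122ms=3b
Σ=12b of 12 (82bpm 6/8) — PASS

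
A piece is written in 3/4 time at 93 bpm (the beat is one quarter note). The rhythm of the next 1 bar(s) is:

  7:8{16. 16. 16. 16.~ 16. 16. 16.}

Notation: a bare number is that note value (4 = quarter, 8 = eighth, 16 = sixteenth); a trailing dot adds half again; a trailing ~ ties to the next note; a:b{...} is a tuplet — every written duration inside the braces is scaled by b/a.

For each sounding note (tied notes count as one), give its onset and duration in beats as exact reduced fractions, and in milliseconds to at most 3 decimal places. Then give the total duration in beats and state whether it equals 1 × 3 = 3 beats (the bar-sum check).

1) 0.0ms=0b +276.498ms=3/7b
2) 276.498ms=3/7b +276.498ms=3/7b
3) 552.995ms=6/7b +276.498ms=3/7b
4) 829.493ms=9/7b +552.995ms=6/7b
5) 1382.488ms=15/7b +276.498ms=3/7b
6) 1658.986ms=18/7b +276.498ms=3/7b
Σ=3b of 3 (93bpm 3/4) — PASS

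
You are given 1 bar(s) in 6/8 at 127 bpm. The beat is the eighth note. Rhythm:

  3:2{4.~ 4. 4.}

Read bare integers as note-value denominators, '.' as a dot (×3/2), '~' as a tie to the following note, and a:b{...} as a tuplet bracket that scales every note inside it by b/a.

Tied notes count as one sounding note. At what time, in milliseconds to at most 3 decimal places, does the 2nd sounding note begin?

note 2 onset = 4b = 1889.764ms

1. 0.0ms @ 0 + 1889.764ms (4)
2. 1889.764ms @ 4 + 944.882ms (2)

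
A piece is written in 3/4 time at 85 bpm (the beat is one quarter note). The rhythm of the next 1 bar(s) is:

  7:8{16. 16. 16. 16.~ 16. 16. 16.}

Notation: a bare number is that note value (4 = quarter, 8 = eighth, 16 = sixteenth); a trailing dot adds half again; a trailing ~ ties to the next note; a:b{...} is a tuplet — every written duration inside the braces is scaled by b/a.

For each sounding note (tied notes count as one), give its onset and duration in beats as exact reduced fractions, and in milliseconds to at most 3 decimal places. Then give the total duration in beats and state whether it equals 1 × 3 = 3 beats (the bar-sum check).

1) 0.0ms=0b +302.521ms=3/7b
2) 302.521ms=3/7b +302.521ms=3/7b
3) 605.042ms=6/7b +302.521ms=3/7b
4) 907.563ms=9/7b +605.042ms=6/7b
5) 1512.605ms=15/7b +302.521ms=3/7b
6) 1815.126ms=18/7b +302.521ms=3/7b
Σ=3b of 3 (85bpm 3/4) — PASS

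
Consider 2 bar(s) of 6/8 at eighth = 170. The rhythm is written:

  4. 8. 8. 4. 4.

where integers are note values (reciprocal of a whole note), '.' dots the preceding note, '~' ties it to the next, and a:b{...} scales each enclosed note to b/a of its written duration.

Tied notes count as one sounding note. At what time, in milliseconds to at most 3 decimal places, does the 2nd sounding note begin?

1. 0.0ms @ 0 + 1058.824ms (3)
2. 1058.824ms @ 3 + 529.412ms (3/2)
3. 1588.235ms @ 9/2 + 529.412ms (3/2)
4. 2117.647ms @ 6 + 1058.824ms (3)
5. 3176.471ms @ 9 + 1058.824ms (3)

note 2 onset = 3b = 1058.824ms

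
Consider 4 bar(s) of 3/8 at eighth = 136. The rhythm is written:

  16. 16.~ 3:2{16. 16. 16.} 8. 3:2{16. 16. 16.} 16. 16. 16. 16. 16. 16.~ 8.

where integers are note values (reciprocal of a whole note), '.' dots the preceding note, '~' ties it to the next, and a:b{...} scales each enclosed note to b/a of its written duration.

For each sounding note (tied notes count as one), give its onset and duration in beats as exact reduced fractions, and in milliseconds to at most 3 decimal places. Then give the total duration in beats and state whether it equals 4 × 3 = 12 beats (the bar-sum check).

1) 0.0ms=0b +330.882ms=3/4b
2) 330.882ms=3/4b +551.471ms=5/4b
3) 882.353ms=2b +220.588ms=1/2b
4) 1102.941ms=5/2b +220.588ms=1/2b
5) 1323.529ms=3b +661.765ms=3/2b
6) 1985.294ms=9/2b +220.588ms=1/2b
7) 2205.882ms=5b +220.588ms=1/2b
8) 2426.471ms=11/2b +220.588ms=1/2b
9) 2647.059ms=6b +330.882ms=3/4b
10) 2977.941ms=27/4b +330.882ms=3/4b
11) 3308.824ms=15/2b +330.882ms=3/4b
12) 3639.706ms=33/4b +330.882ms=3/4b
13) 3970.588ms=9b +330.882ms=3/4b
14) 4301.471ms=39/4b +992.647ms=9/4b
Σ=12b of 12 (136bpm 3/8) — PASS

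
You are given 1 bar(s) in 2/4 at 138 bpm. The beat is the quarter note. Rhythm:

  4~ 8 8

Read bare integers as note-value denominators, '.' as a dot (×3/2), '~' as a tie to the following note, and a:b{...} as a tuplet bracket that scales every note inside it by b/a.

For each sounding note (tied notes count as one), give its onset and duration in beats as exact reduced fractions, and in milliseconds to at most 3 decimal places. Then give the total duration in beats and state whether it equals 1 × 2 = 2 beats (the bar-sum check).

1) 0.0ms=0b +652.174ms=3/2b
2) 652.174ms=3/2b +217.391ms=1/2b
Σ=2b of 2 (138bpm 2/4) — PASS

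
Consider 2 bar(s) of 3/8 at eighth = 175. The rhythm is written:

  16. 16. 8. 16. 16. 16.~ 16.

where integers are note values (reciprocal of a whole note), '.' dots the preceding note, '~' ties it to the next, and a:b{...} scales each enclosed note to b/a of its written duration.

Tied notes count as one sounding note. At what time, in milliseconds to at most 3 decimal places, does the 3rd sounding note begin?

1. 0.0ms @ 0 + 257.143ms (3/4)
2. 257.143ms @ 3/4 + 257.143ms (3/4)
3. 514.286ms @ 3/2 + 514.286ms (3/2)
4. 1028.571ms @ 3 + 257.143ms (3/4)
5. 1285.714ms @ 15/4 + 257.143ms (3/4)
6. 1542.857ms @ 9/2 + 514.286ms (3/2)

note 3 onset = 3/2b = 514.286ms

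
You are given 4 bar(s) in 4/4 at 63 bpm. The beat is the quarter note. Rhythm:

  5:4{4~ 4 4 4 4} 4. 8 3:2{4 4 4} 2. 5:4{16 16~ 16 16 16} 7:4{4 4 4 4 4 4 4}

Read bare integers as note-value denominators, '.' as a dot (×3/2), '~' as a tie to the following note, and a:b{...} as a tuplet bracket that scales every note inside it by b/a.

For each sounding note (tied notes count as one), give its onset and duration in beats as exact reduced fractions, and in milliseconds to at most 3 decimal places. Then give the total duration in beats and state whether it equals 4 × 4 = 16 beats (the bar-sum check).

1) 0.0ms=0b +1523.81ms=8/5b
2) 1523.81ms=8/5b +761.905ms=4/5b
3) 2285.714ms=12/5b +761.905ms=4/5b
4) 3047.619ms=16/5b +761.905ms=4/5b
5) 3809.524ms=4b +1428.571ms=3/2b
6) 5238.095ms=11/2b +476.19ms=1/2b
7) 5714.286ms=6b +634.921ms=2/3b
8) 6349.206ms=20/3b +634.921ms=2/3b
9) 6984.127ms=22/3b +634.921ms=2/3b
10) 7619.048ms=8b +2857.143ms=3b
11) 10476.19ms=11b +190.476ms=1/5b
12) 10666.667ms=56/5b +380.952ms=2/5b
13) 11047.619ms=58/5b +190.476ms=1/5b
14) 11238.095ms=59/5b +190.476ms=1/5b
15) 11428.571ms=12b +544.218ms=4/7b
16) 11972.789ms=88/7b +544.218ms=4/7b
17) 12517.007ms=92/7b +544.218ms=4/7b
18) 13061.224ms=96/7b +544.218ms=4/7b
19) 13605.442ms=100/7b +544.218ms=4/7b
20) 14149.66ms=104/7b +544.218ms=4/7b
21) 14693.878ms=108/7b +544.218ms=4/7b
Σ=16b of 16 (63bpm 4/4) — PASS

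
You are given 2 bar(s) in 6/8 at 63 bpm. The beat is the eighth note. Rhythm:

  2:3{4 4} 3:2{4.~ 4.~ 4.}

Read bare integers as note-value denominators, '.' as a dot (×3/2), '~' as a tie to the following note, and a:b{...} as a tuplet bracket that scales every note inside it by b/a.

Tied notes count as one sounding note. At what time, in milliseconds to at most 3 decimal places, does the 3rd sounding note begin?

note 3 onset = 6b = 5714.286ms

1. 0.0ms @ 0 + 2857.143ms (3)
2. 2857.143ms @ 3 + 2857.143ms (3)
3. 5714.286ms @ 6 + 5714.286ms (6)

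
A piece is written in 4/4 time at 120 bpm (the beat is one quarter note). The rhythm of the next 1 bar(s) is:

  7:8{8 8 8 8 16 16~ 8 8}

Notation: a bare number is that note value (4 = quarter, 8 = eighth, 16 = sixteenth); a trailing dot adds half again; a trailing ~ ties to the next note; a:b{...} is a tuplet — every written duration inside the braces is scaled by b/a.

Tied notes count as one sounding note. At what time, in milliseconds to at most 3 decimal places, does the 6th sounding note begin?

note 6 onset = 18/7b = 1285.714ms

1. 0.0ms @ 0 + 285.714ms (4/7)
2. 285.714ms @ 4/7 + 285.714ms (4/7)
3. 571.429ms @ 8/7 + 285.714ms (4/7)
4. 857.143ms @ 12/7 + 285.714ms (4/7)
5. 1142.857ms @ 16/7 + 142.857ms (2/7)
6. 1285.714ms @ 18/7 + 428.571ms (6/7)
7. 1714.286ms @ 24/7 + 285.714ms (4/7)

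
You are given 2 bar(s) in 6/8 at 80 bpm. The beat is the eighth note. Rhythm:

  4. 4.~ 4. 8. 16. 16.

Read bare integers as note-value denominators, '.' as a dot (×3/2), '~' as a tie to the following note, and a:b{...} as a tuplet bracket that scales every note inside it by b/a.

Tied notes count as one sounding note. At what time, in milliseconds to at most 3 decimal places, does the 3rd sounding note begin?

note 3 onset = 9b = 6750.0ms

1. 0.0ms @ 0 + 2250.0ms (3)
2. 2250.0ms @ 3 + 4500.0ms (6)
3. 6750.0ms @ 9 + 1125.0ms (3/2)
4. 7875.0ms @ 21/2 + 562.5ms (3/4)
5. 8437.5ms @ 45/4 + 562.5ms (3/4)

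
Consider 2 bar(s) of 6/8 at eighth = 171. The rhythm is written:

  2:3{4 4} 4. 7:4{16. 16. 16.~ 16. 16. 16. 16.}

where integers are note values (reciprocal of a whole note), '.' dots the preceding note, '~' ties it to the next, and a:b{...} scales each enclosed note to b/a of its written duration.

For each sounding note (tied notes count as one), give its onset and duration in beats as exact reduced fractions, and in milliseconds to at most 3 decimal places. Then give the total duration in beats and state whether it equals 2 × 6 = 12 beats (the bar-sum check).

1) 0.0ms=0b +1052.632ms=3b
2) 1052.632ms=3b +1052.632ms=3b
3) 2105.263ms=6b +1052.632ms=3b
4) 3157.895ms=9b +150.376ms=3/7b
5) 3308.271ms=66/7b +150.376ms=3/7b
6) 3458.647ms=69/7b +300.752ms=6/7b
7) 3759.398ms=75/7b +150.376ms=3/7b
8) 3909.774ms=78/7b +150.376ms=3/7b
9) 4060.15ms=81/7b +150.376ms=3/7b
Σ=12b of 12 (171bpm 6/8) — PASS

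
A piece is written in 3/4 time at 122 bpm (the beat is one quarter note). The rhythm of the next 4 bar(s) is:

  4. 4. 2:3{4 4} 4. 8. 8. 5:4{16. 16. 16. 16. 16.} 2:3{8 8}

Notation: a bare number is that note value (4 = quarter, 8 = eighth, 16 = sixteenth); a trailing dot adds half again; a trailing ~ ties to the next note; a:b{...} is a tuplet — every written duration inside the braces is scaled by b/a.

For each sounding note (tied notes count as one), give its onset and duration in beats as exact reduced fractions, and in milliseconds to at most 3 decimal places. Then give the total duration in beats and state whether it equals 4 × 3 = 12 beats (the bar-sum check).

1) 0.0ms=0b +737.705ms=3/2b
2) 737.705ms=3/2b +737.705ms=3/2b
3) 1475.41ms=3b +737.705ms=3/2b
4) 2213.115ms=9/2b +737.705ms=3/2b
5) 2950.82ms=6b +737.705ms=3/2b
6) 3688.525ms=15/2b +368.852ms=3/4b
7) 4057.377ms=33/4b +368.852ms=3/4b
8) 4426.23ms=9b +147.541ms=3/10b
9) 4573.77ms=93/10b +147.541ms=3/10b
10) 4721.311ms=48/5b +147.541ms=3/10b
11) 4868.852ms=99/10b +147.541ms=3/10b
12) 5016.393ms=51/5b +147.541ms=3/10b
13) 5163.934ms=21/2b +368.852ms=3/4b
14) 5532.787ms=45/4b +368.852ms=3/4b
Σ=12b of 12 (122bpm 3/4) — PASS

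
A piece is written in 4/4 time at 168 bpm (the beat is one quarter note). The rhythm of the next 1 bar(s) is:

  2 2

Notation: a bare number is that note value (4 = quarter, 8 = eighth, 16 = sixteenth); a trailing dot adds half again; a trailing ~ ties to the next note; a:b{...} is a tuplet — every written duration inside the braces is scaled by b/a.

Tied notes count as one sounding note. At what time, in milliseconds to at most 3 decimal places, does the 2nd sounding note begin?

1. 0.0ms @ 0 + 714.286ms (2)
2. 714.286ms @ 2 + 714.286ms (2)

note 2 onset = 2b = 714.286ms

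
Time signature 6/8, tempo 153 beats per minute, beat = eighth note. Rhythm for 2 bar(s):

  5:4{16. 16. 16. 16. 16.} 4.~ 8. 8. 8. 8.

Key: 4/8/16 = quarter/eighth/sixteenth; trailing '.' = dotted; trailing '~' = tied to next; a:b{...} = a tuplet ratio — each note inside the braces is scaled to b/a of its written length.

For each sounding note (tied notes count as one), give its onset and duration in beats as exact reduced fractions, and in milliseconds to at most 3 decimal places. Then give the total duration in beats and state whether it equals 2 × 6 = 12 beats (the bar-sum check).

1) 0.0ms=0b +235.294ms=3/5b
2) 235.294ms=3/5b +235.294ms=3/5b
3) 470.588ms=6/5b +235.294ms=3/5b
4) 705.882ms=9/5b +235.294ms=3/5b
5) 941.176ms=12/5b +235.294ms=3/5b
6) 1176.471ms=3b +1764.706ms=9/2b
7) 2941.176ms=15/2b +588.235ms=3/2b
8) 3529.412ms=9b +588.235ms=3/2b
9) 4117.647ms=21/2b +588.235ms=3/2b
Σ=12b of 12 (153bpm 6/8) — PASS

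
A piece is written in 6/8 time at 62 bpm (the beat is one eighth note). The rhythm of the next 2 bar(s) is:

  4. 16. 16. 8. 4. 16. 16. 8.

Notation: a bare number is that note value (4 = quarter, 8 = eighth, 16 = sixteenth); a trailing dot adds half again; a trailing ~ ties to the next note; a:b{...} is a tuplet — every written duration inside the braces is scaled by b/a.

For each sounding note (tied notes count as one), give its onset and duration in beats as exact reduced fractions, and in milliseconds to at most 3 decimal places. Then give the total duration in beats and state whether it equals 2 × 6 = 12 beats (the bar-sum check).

1) 0.0ms=0b +2903.226ms=3b
2) 2903.226ms=3b +725.806ms=3/4b
3) 3629.032ms=15/4b +725.806ms=3/4b
4) 4354.839ms=9/2b +1451.613ms=3/2b
5) 5806.452ms=6b +2903.226ms=3b
6) 8709.677ms=9b +725.806ms=3/4b
7) 9435.484ms=39/4b +725.806ms=3/4b
8) 10161.29ms=21/2b +1451.613ms=3/2b
Σ=12b of 12 (62bpm 6/8) — PASS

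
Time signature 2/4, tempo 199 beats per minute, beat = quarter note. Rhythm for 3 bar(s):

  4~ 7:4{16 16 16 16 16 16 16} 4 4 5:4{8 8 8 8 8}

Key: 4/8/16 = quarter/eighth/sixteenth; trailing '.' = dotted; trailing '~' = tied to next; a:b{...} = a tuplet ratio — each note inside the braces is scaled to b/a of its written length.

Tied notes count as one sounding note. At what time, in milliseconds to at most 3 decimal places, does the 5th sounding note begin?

note 5 onset = 11/7b = 473.798ms

1. 0.0ms @ 0 + 344.58ms (8/7)
2. 344.58ms @ 8/7 + 43.073ms (1/7)
3. 387.653ms @ 9/7 + 43.073ms (1/7)
4. 430.725ms @ 10/7 + 43.073ms (1/7)
5. 473.798ms @ 11/7 + 43.073ms (1/7)
6. 516.87ms @ 12/7 + 43.073ms (1/7)
7. 559.943ms @ 13/7 + 43.073ms (1/7)
8. 603.015ms @ 2 + 301.508ms (1)
9. 904.523ms @ 3 + 301.508ms (1)
10. 1206.03ms @ 4 + 120.603ms (2/5)
11. 1326.633ms @ 22/5 + 120.603ms (2/5)
12. 1447.236ms @ 24/5 + 120.603ms (2/5)
13. 1567.839ms @ 26/5 + 120.603ms (2/5)
14. 1688.442ms @ 28/5 + 120.603ms (2/5)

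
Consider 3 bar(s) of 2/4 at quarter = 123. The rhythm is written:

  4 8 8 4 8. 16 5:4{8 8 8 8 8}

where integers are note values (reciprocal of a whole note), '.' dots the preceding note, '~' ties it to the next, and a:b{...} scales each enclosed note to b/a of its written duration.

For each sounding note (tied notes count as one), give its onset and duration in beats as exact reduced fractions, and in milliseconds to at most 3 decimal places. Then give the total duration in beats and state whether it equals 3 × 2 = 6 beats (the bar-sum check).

1) 0.0ms=0b +487.805ms=1b
2) 487.805ms=1b +243.902ms=1/2b
3) 731.707ms=3/2b +243.902ms=1/2b
4) 975.61ms=2b +487.805ms=1b
5) 1463.415ms=3b +365.854ms=3/4b
6) 1829.268ms=15/4b +121.951ms=1/4b
7) 1951.22ms=4b +195.122ms=2/5b
8) 2146.341ms=22/5b +195.122ms=2/5b
9) 2341.463ms=24/5b +195.122ms=2/5b
10) 2536.585ms=26/5b +195.122ms=2/5b
11) 2731.707ms=28/5b +195.122ms=2/5b
Σ=6b of 6 (123bpm 2/4) — PASS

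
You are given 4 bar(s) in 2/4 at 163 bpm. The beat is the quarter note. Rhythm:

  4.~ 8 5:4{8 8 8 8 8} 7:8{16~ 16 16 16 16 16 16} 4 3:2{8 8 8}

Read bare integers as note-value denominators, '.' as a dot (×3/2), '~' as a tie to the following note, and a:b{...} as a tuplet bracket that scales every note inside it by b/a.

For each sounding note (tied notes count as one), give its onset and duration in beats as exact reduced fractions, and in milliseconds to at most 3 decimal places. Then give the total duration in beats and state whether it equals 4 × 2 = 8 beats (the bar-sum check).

1) 0.0ms=0b +736.196ms=2b
2) 736.196ms=2b +147.239ms=2/5b
3) 883.436ms=12/5b +147.239ms=2/5b
4) 1030.675ms=14/5b +147.239ms=2/5b
5) 1177.914ms=16/5b +147.239ms=2/5b
6) 1325.153ms=18/5b +147.239ms=2/5b
7) 1472.393ms=4b +210.342ms=4/7b
8) 1682.734ms=32/7b +105.171ms=2/7b
9) 1787.905ms=34/7b +105.171ms=2/7b
10) 1893.076ms=36/7b +105.171ms=2/7b
11) 1998.247ms=38/7b +105.171ms=2/7b
12) 2103.418ms=40/7b +105.171ms=2/7b
13) 2208.589ms=6b +368.098ms=1b
14) 2576.687ms=7b +122.699ms=1/3b
15) 2699.387ms=22/3b +122.699ms=1/3b
16) 2822.086ms=23/3b +122.699ms=1/3b
Σ=8b of 8 (163bpm 2/4) — PASS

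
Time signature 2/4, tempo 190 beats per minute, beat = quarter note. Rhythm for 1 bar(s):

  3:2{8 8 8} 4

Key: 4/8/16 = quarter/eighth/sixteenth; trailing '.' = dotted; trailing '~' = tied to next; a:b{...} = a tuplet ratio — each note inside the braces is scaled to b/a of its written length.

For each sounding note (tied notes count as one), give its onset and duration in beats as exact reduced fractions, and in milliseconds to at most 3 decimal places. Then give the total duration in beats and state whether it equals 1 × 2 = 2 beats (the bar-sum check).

1) 0.0ms=0b +105.263ms=1/3b
2) 105.263ms=1/3b +105.263ms=1/3b
3) 210.526ms=2/3b +105.263ms=1/3b
4) 315.789ms=1b +315.789ms=1b
Σ=2b of 2 (190bpm 2/4) — PASS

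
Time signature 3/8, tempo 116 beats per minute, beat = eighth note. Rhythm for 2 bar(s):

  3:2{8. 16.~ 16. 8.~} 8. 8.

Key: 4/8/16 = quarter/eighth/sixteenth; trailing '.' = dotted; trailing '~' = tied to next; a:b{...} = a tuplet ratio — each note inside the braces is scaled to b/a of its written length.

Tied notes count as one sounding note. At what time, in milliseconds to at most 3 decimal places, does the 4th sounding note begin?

1. 0.0ms @ 0 + 517.241ms (1)
2. 517.241ms @ 1 + 517.241ms (1)
3. 1034.483ms @ 2 + 1293.103ms (5/2)
4. 2327.586ms @ 9/2 + 775.862ms (3/2)

note 4 onset = 9/2b = 2327.586ms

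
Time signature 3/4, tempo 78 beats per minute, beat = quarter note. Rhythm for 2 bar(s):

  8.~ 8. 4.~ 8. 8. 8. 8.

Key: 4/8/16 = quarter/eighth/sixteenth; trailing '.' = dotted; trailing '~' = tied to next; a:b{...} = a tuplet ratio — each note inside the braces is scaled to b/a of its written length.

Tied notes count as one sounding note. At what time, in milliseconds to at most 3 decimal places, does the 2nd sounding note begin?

1. 0.0ms @ 0 + 1153.846ms (3/2)
2. 1153.846ms @ 3/2 + 1730.769ms (9/4)
3. 2884.615ms @ 15/4 + 576.923ms (3/4)
4. 3461.538ms @ 9/2 + 576.923ms (3/4)
5. 4038.462ms @ 21/4 + 576.923ms (3/4)

note 2 onset = 3/2b = 1153.846ms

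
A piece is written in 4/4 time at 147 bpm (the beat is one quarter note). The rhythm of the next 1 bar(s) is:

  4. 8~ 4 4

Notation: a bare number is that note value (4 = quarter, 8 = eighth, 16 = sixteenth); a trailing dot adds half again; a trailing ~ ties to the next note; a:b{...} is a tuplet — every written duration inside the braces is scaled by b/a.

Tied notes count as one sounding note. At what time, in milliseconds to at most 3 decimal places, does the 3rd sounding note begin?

note 3 onset = 3b = 1224.49ms

1. 0.0ms @ 0 + 612.245ms (3/2)
2. 612.245ms @ 3/2 + 612.245ms (3/2)
3. 1224.49ms @ 3 + 408.163ms (1)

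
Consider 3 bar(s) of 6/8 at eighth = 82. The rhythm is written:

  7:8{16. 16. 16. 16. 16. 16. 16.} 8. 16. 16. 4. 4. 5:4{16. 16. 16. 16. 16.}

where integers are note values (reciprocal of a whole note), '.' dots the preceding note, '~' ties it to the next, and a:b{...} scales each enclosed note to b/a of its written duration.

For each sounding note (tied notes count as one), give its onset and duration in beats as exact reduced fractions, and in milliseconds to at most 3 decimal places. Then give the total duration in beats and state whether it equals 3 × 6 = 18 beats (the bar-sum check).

1) 0.0ms=0b +627.178ms=6/7b
2) 627.178ms=6/7b +627.178ms=6/7b
3) 1254.355ms=12/7b +627.178ms=6/7b
4) 1881.533ms=18/7b +627.178ms=6/7b
5) 2508.711ms=24/7b +627.178ms=6/7b
6) 3135.889ms=30/7b +627.178ms=6/7b
7) 3763.066ms=36/7b +627.178ms=6/7b
8) 4390.244ms=6b +1097.561ms=3/2b
9) 5487.805ms=15/2b +548.78ms=3/4b
10) 6036.585ms=33/4b +548.78ms=3/4b
11) 6585.366ms=9b +2195.122ms=3b
12) 8780.488ms=12b +2195.122ms=3b
13) 10975.61ms=15b +439.024ms=3/5b
14) 11414.634ms=78/5b +439.024ms=3/5b
15) 11853.659ms=81/5b +439.024ms=3/5b
16) 12292.683ms=84/5b +439.024ms=3/5b
17) 12731.707ms=87/5b +439.024ms=3/5b
Σ=18b of 18 (82bpm 6/8) — PASS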